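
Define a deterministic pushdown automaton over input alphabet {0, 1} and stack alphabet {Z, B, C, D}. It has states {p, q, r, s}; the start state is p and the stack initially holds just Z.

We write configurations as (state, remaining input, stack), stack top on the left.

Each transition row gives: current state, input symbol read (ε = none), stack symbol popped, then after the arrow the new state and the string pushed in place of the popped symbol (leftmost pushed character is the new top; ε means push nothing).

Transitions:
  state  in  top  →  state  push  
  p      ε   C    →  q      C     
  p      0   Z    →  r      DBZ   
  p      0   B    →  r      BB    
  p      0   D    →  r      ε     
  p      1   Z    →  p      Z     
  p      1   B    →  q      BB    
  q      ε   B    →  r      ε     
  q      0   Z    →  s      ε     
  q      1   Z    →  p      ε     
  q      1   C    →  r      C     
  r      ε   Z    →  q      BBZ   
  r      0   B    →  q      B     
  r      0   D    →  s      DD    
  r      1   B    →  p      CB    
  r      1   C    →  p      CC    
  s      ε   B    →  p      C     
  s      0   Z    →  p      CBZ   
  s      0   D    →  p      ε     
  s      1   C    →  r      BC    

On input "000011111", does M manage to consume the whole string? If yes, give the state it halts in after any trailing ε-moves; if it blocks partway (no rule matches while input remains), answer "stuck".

q

(p, 000011111, Z)
  read 0, top Z: go to r, push DBZ → (r, 00011111, DBZ)
  read 0, top D: go to s, push DD → (s, 0011111, DDBZ)
  read 0, top D: go to p, push ε → (p, 011111, DBZ)
  read 0, top D: go to r, push ε → (r, 11111, BZ)
  read 1, top B: go to p, push CB → (p, 1111, CBZ)
  ε-move, top C: go to q, push C → (q, 1111, CBZ)
  read 1, top C: go to r, push C → (r, 111, CBZ)
  read 1, top C: go to p, push CC → (p, 11, CCBZ)
  ε-move, top C: go to q, push C → (q, 11, CCBZ)
  read 1, top C: go to r, push C → (r, 1, CCBZ)
  read 1, top C: go to p, push CC → (p, ε, CCCBZ)
  ε-move, top C: go to q, push C → (q, ε, CCCBZ)
All input consumed; M is in state q.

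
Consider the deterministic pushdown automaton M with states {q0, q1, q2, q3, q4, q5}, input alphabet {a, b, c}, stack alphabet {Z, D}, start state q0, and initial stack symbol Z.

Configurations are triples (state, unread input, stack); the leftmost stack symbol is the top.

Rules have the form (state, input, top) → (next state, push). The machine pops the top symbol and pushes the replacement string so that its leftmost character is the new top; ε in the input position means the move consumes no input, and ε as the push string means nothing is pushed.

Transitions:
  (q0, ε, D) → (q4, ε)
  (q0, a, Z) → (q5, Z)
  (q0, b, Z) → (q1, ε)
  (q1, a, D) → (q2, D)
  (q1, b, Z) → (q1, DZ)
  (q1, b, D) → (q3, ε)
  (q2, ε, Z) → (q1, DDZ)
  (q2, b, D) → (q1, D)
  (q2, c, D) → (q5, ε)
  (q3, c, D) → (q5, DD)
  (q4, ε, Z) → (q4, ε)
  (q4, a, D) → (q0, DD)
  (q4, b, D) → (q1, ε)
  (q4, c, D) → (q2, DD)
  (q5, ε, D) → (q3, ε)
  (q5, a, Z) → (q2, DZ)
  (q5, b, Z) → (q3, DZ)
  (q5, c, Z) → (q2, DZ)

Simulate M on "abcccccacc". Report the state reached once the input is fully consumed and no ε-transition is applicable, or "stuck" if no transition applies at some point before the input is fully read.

(q0, abcccccacc, Z)
  read a, top Z: go to q5, push Z → (q5, bcccccacc, Z)
  read b, top Z: go to q3, push DZ → (q3, cccccacc, DZ)
  read c, top D: go to q5, push DD → (q5, ccccacc, DDZ)
  ε-move, top D: go to q3, push ε → (q3, ccccacc, DZ)
  read c, top D: go to q5, push DD → (q5, cccacc, DDZ)
  ε-move, top D: go to q3, push ε → (q3, cccacc, DZ)
  read c, top D: go to q5, push DD → (q5, ccacc, DDZ)
  ε-move, top D: go to q3, push ε → (q3, ccacc, DZ)
  read c, top D: go to q5, push DD → (q5, cacc, DDZ)
  ε-move, top D: go to q3, push ε → (q3, cacc, DZ)
  read c, top D: go to q5, push DD → (q5, acc, DDZ)
  ε-move, top D: go to q3, push ε → (q3, acc, DZ)
No transition for (q3, a, top D); M blocks with input acc remaining.

stuck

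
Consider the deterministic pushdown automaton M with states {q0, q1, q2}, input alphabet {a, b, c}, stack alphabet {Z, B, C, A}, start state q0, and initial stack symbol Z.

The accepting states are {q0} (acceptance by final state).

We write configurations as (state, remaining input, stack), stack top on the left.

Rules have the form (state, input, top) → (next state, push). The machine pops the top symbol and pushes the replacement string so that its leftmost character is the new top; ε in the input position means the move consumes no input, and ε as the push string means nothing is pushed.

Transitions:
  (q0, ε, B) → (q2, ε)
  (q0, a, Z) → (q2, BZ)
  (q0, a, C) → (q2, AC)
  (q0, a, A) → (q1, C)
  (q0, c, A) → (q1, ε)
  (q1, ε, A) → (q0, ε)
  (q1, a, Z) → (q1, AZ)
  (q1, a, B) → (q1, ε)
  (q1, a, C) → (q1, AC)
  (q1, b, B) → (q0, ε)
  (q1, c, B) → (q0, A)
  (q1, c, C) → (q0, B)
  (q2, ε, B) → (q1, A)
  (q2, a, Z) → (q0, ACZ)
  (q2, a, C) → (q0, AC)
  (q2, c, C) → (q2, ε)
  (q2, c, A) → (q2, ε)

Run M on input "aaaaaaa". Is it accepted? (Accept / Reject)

(q0, aaaaaaa, Z)
  read a, top Z: go to q2, push BZ → (q2, aaaaaa, BZ)
  ε-move, top B: go to q1, push A → (q1, aaaaaa, AZ)
  ε-move, top A: go to q0, push ε → (q0, aaaaaa, Z)
  read a, top Z: go to q2, push BZ → (q2, aaaaa, BZ)
  ε-move, top B: go to q1, push A → (q1, aaaaa, AZ)
  ε-move, top A: go to q0, push ε → (q0, aaaaa, Z)
  read a, top Z: go to q2, push BZ → (q2, aaaa, BZ)
  ε-move, top B: go to q1, push A → (q1, aaaa, AZ)
  ε-move, top A: go to q0, push ε → (q0, aaaa, Z)
  read a, top Z: go to q2, push BZ → (q2, aaa, BZ)
  ε-move, top B: go to q1, push A → (q1, aaa, AZ)
  ε-move, top A: go to q0, push ε → (q0, aaa, Z)
  read a, top Z: go to q2, push BZ → (q2, aa, BZ)
  ε-move, top B: go to q1, push A → (q1, aa, AZ)
  ε-move, top A: go to q0, push ε → (q0, aa, Z)
  read a, top Z: go to q2, push BZ → (q2, a, BZ)
  ε-move, top B: go to q1, push A → (q1, a, AZ)
  ε-move, top A: go to q0, push ε → (q0, a, Z)
  read a, top Z: go to q2, push BZ → (q2, ε, BZ)
  ε-move, top B: go to q1, push A → (q1, ε, AZ)
  ε-move, top A: go to q0, push ε → (q0, ε, Z)
All input consumed; state q0 ∈ F.

Accept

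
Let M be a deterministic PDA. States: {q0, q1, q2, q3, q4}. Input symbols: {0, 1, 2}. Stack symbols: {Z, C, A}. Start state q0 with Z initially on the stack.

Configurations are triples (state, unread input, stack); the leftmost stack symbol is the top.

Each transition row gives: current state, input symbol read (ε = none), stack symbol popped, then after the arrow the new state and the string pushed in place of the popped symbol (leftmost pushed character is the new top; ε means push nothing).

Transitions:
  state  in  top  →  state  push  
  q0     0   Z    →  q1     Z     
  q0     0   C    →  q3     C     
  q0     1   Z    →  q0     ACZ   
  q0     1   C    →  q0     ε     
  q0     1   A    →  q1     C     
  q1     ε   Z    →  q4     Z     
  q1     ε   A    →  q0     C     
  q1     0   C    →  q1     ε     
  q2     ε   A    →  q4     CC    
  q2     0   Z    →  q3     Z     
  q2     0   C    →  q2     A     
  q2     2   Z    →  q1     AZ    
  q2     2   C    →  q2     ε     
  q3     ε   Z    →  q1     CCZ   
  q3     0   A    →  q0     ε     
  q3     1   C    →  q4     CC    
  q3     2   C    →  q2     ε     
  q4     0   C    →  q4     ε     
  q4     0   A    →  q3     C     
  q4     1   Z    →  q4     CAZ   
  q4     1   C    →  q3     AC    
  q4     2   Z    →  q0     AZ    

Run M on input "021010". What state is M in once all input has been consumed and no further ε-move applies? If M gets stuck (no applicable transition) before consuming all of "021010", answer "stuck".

q4

(q0, 021010, Z)
  read 0, top Z: go to q1, push Z → (q1, 21010, Z)
  ε-move, top Z: go to q4, push Z → (q4, 21010, Z)
  read 2, top Z: go to q0, push AZ → (q0, 1010, AZ)
  read 1, top A: go to q1, push C → (q1, 010, CZ)
  read 0, top C: go to q1, push ε → (q1, 10, Z)
  ε-move, top Z: go to q4, push Z → (q4, 10, Z)
  read 1, top Z: go to q4, push CAZ → (q4, 0, CAZ)
  read 0, top C: go to q4, push ε → (q4, ε, AZ)
All input consumed; M is in state q4.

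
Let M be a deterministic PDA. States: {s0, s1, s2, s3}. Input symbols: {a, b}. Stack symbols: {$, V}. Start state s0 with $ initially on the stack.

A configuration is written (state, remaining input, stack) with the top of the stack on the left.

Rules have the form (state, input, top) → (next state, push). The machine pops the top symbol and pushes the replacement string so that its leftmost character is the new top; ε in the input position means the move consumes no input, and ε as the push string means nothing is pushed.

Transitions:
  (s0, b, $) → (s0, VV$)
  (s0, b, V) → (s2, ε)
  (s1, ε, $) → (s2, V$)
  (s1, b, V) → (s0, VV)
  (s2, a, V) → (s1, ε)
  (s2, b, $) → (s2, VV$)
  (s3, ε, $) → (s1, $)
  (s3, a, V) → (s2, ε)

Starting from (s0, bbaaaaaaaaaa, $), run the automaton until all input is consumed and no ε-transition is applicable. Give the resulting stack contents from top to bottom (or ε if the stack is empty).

V$

(s0, bbaaaaaaaaaa, $)
  read b, top $: go to s0, push VV$ → (s0, baaaaaaaaaa, VV$)
  read b, top V: go to s2, push ε → (s2, aaaaaaaaaa, V$)
  read a, top V: go to s1, push ε → (s1, aaaaaaaaa, $)
  ε-move, top $: go to s2, push V$ → (s2, aaaaaaaaa, V$)
  read a, top V: go to s1, push ε → (s1, aaaaaaaa, $)
  ε-move, top $: go to s2, push V$ → (s2, aaaaaaaa, V$)
  read a, top V: go to s1, push ε → (s1, aaaaaaa, $)
  ε-move, top $: go to s2, push V$ → (s2, aaaaaaa, V$)
  read a, top V: go to s1, push ε → (s1, aaaaaa, $)
  ε-move, top $: go to s2, push V$ → (s2, aaaaaa, V$)
  read a, top V: go to s1, push ε → (s1, aaaaa, $)
  ε-move, top $: go to s2, push V$ → (s2, aaaaa, V$)
  read a, top V: go to s1, push ε → (s1, aaaa, $)
  ε-move, top $: go to s2, push V$ → (s2, aaaa, V$)
  read a, top V: go to s1, push ε → (s1, aaa, $)
  ε-move, top $: go to s2, push V$ → (s2, aaa, V$)
  read a, top V: go to s1, push ε → (s1, aa, $)
  ε-move, top $: go to s2, push V$ → (s2, aa, V$)
  read a, top V: go to s1, push ε → (s1, a, $)
  ε-move, top $: go to s2, push V$ → (s2, a, V$)
  read a, top V: go to s1, push ε → (s1, ε, $)
  ε-move, top $: go to s2, push V$ → (s2, ε, V$)
All input consumed in state s2 with stack V$.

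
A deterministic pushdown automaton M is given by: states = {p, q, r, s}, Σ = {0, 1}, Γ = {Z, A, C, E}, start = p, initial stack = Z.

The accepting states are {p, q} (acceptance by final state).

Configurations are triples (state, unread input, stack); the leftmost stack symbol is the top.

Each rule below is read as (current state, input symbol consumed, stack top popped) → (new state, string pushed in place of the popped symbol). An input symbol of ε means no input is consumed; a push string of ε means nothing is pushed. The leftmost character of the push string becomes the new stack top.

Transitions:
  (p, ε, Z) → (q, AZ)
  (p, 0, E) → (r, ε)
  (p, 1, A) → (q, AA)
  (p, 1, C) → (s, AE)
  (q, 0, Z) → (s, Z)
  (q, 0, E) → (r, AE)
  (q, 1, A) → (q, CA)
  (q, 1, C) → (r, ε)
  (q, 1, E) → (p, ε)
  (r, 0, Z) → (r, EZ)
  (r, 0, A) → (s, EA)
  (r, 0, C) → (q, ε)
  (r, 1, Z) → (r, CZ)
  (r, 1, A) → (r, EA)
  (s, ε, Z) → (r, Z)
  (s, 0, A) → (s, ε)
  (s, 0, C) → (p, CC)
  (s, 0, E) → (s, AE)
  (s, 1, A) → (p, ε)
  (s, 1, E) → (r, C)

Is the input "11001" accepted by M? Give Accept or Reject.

Accept

(p, 11001, Z) ⊢ (q, 11001, AZ) ⊢ (q, 1001, CAZ) ⊢ (r, 001, AZ) ⊢ (s, 01, EAZ) ⊢ (s, 1, AEAZ) ⊢ (p, ε, EAZ)
All input consumed; state p ∈ F.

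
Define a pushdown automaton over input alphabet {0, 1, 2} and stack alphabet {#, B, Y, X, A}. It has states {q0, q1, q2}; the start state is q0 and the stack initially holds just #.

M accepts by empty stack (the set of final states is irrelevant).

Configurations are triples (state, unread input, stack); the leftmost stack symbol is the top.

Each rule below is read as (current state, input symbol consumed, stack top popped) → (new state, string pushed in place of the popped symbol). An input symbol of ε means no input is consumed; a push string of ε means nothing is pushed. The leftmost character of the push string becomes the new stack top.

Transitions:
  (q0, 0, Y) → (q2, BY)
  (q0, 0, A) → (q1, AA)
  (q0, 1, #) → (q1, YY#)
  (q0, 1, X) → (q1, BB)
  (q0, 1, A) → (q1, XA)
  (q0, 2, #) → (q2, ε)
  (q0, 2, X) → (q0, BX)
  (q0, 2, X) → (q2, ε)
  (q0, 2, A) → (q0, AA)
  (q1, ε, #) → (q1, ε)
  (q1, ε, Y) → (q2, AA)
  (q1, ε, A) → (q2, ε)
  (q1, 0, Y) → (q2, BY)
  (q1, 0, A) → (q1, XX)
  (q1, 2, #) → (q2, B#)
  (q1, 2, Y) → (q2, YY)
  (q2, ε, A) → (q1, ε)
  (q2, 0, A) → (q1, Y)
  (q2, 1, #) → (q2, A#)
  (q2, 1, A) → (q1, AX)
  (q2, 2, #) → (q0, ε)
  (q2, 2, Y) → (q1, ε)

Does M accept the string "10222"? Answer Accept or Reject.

One accepting computation: (q0, 10222, #) ⊢ (q1, 0222, YY#) ⊢ (q2, 0222, AAY#) ⊢ (q1, 222, YAY#) ⊢ (q2, 222, AAAY#) ⊢ (q1, 222, AAY#) ⊢ (q2, 222, AY#) ⊢ (q1, 222, Y#) ⊢ (q2, 22, YY#) ⊢ (q1, 2, Y#) ⊢ (q2, 2, AA#) ⊢ (q1, 2, A#) ⊢ (q2, 2, #) ⊢ (q0, ε, ε)
All input consumed and the stack is empty.

Accept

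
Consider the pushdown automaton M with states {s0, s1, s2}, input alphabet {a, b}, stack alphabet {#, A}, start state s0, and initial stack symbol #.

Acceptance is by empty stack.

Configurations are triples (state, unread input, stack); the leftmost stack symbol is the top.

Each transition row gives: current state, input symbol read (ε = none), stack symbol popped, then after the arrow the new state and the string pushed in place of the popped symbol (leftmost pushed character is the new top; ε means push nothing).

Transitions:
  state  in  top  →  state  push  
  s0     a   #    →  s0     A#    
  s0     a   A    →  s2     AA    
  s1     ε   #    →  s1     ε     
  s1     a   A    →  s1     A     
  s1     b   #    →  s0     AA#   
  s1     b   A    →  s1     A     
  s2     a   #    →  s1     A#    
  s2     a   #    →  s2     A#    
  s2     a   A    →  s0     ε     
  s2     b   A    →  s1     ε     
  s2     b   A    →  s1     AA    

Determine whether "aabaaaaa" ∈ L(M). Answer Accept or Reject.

Reject

No computation consumes all input and empties the stack.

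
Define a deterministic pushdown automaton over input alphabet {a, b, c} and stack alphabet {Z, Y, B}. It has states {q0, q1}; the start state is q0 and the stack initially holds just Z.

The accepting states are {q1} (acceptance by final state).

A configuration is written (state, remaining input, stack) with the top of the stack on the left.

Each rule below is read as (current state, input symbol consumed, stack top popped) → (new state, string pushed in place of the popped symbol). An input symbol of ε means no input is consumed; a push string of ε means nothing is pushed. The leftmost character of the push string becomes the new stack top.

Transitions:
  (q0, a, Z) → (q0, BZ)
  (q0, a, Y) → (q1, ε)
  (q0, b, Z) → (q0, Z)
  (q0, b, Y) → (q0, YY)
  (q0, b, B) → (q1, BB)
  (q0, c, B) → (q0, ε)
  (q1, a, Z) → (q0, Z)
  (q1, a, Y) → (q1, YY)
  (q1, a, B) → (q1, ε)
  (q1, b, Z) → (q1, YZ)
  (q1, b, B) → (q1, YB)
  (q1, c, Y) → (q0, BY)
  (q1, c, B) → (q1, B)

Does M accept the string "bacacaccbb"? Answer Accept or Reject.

Reject

(q0, bacacaccbb, Z) ⊢ (q0, acacaccbb, Z) ⊢ (q0, cacaccbb, BZ) ⊢ (q0, acaccbb, Z) ⊢ (q0, caccbb, BZ) ⊢ (q0, accbb, Z) ⊢ (q0, ccbb, BZ) ⊢ (q0, cbb, Z)
No transition applies at (q0, cbb, Z); input not fully consumed.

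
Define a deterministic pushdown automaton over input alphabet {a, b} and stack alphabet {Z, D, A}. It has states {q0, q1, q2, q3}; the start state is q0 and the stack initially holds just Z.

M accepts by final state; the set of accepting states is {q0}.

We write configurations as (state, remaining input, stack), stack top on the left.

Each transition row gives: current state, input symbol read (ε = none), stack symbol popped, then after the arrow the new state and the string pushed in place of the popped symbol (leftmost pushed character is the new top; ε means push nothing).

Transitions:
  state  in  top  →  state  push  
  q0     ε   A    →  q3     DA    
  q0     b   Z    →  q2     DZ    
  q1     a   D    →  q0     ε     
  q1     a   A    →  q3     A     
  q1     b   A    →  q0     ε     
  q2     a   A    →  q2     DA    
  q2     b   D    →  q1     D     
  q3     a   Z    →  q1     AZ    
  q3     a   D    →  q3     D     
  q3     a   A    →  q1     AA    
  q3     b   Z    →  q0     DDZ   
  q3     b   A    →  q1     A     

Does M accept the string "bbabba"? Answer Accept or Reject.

Accept

(q0, bbabba, Z)
  read b, top Z: go to q2, push DZ → (q2, babba, DZ)
  read b, top D: go to q1, push D → (q1, abba, DZ)
  read a, top D: go to q0, push ε → (q0, bba, Z)
  read b, top Z: go to q2, push DZ → (q2, ba, DZ)
  read b, top D: go to q1, push D → (q1, a, DZ)
  read a, top D: go to q0, push ε → (q0, ε, Z)
All input consumed; state q0 ∈ F.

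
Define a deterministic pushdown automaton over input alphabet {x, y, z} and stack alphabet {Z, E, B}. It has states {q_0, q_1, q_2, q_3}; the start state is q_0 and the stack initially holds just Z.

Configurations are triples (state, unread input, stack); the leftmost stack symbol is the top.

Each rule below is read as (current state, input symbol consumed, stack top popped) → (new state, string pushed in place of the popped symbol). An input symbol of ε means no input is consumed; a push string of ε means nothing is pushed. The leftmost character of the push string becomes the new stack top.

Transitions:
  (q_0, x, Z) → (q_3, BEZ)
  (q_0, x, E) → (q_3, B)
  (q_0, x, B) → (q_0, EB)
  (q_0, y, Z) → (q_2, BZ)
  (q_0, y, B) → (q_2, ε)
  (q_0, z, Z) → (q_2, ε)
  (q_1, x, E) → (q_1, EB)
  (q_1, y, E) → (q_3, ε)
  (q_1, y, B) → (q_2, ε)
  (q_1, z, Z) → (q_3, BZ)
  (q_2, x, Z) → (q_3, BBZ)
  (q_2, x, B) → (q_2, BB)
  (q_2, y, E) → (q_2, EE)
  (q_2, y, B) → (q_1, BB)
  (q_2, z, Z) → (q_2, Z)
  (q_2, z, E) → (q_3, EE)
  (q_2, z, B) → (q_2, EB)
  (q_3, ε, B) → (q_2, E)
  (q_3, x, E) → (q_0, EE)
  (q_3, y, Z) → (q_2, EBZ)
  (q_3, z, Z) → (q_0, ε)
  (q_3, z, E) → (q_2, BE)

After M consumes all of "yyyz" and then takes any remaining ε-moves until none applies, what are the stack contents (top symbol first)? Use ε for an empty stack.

(q_0, yyyz, Z)
  read y, top Z: go to q_2, push BZ → (q_2, yyz, BZ)
  read y, top B: go to q_1, push BB → (q_1, yz, BBZ)
  read y, top B: go to q_2, push ε → (q_2, z, BZ)
  read z, top B: go to q_2, push EB → (q_2, ε, EBZ)
All input consumed in state q_2 with stack EBZ.

EBZ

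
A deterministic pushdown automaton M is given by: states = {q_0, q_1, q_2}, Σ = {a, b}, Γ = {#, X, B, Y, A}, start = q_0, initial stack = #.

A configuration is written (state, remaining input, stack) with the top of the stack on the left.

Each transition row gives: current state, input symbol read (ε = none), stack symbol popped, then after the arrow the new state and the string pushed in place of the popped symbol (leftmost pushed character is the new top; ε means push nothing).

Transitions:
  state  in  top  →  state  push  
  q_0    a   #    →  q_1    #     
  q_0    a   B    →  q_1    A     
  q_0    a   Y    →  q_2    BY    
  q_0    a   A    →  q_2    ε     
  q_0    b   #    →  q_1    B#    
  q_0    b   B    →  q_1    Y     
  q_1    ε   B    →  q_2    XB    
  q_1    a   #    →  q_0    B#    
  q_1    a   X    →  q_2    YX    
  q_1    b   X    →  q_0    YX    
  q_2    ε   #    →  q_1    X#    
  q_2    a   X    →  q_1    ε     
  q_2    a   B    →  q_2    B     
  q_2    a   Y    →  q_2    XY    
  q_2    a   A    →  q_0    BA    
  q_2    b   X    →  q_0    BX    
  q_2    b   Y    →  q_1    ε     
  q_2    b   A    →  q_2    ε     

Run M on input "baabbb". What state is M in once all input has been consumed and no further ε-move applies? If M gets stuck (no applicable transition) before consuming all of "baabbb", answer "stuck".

(q_0, baabbb, #)
  read b, top #: go to q_1, push B# → (q_1, aabbb, B#)
  ε-move, top B: go to q_2, push XB → (q_2, aabbb, XB#)
  read a, top X: go to q_1, push ε → (q_1, abbb, B#)
  ε-move, top B: go to q_2, push XB → (q_2, abbb, XB#)
  read a, top X: go to q_1, push ε → (q_1, bbb, B#)
  ε-move, top B: go to q_2, push XB → (q_2, bbb, XB#)
  read b, top X: go to q_0, push BX → (q_0, bb, BXB#)
  read b, top B: go to q_1, push Y → (q_1, b, YXB#)
No transition for (q_1, b, top Y); M blocks with input b remaining.

stuck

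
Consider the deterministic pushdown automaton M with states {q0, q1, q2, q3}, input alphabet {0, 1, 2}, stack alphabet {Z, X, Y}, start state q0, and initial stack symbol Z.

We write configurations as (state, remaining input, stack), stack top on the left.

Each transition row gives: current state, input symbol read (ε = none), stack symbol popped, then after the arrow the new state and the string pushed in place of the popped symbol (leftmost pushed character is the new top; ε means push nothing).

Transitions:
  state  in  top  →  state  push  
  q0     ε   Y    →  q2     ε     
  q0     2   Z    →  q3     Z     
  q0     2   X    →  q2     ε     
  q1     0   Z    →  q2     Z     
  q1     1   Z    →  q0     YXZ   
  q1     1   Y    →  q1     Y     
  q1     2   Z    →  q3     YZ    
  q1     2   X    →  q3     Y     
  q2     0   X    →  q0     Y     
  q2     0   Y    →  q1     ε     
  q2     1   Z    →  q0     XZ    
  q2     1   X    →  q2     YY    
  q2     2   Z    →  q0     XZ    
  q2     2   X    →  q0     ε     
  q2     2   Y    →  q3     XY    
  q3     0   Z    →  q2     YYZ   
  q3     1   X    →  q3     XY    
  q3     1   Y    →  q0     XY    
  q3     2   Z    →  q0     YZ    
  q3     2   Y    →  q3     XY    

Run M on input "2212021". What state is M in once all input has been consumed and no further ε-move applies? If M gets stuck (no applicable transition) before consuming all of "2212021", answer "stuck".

stuck

(q0, 2212021, Z)
  read 2, top Z: go to q3, push Z → (q3, 212021, Z)
  read 2, top Z: go to q0, push YZ → (q0, 12021, YZ)
  ε-move, top Y: go to q2, push ε → (q2, 12021, Z)
  read 1, top Z: go to q0, push XZ → (q0, 2021, XZ)
  read 2, top X: go to q2, push ε → (q2, 021, Z)
No transition for (q2, 0, top Z); M blocks with input 021 remaining.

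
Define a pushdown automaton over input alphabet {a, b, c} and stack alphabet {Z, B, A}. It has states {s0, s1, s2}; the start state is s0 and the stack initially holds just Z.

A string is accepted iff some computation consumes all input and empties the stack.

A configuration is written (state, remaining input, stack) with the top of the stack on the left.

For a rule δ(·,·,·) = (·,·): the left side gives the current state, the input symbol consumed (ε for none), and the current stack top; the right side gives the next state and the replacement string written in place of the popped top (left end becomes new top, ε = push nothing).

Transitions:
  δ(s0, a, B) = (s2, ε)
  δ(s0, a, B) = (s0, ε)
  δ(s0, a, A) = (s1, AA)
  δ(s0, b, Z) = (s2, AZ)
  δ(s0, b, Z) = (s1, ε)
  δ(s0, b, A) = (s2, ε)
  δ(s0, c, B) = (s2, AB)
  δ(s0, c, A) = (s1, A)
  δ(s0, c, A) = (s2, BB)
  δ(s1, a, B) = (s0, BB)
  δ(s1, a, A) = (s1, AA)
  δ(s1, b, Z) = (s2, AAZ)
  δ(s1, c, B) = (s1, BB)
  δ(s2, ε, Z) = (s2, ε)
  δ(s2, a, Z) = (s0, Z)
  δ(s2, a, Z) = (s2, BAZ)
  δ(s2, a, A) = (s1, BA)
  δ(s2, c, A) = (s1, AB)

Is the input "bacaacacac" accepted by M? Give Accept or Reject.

No computation consumes all input and empties the stack.

Reject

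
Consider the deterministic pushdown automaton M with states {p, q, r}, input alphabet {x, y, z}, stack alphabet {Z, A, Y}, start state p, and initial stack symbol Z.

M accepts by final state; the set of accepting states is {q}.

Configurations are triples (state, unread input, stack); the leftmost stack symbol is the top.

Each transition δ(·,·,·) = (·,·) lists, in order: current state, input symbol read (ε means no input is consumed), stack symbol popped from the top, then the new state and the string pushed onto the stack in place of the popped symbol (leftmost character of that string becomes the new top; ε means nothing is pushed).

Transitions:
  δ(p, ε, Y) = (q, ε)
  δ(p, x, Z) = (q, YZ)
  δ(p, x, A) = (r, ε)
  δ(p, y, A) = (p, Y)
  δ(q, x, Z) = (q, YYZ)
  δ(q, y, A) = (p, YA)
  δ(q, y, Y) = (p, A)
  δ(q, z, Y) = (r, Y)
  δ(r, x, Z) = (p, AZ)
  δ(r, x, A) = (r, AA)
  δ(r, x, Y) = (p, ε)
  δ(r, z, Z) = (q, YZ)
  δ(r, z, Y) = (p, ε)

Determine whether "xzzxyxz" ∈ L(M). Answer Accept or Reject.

(p, xzzxyxz, Z)
  read x, top Z: go to q, push YZ → (q, zzxyxz, YZ)
  read z, top Y: go to r, push Y → (r, zxyxz, YZ)
  read z, top Y: go to p, push ε → (p, xyxz, Z)
  read x, top Z: go to q, push YZ → (q, yxz, YZ)
  read y, top Y: go to p, push A → (p, xz, AZ)
  read x, top A: go to r, push ε → (r, z, Z)
  read z, top Z: go to q, push YZ → (q, ε, YZ)
All input consumed; state q ∈ F.

Accept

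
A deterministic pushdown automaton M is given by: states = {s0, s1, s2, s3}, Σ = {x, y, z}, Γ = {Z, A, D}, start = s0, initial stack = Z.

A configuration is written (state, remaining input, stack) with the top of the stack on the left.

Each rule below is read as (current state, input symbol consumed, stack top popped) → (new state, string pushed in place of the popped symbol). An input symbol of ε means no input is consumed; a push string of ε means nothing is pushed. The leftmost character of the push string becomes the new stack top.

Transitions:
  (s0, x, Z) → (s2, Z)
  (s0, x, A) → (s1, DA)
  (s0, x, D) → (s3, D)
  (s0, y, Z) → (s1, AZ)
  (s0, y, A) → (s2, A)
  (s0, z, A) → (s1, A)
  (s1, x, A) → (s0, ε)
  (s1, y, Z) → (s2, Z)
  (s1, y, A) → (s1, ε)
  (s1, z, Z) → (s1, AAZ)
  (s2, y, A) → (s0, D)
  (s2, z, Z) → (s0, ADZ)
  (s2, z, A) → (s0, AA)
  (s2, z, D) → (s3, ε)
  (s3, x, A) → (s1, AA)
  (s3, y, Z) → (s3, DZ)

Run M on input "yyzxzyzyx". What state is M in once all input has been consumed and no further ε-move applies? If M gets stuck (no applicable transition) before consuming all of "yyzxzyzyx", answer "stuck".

(s0, yyzxzyzyx, Z)
  read y, top Z: go to s1, push AZ → (s1, yzxzyzyx, AZ)
  read y, top A: go to s1, push ε → (s1, zxzyzyx, Z)
  read z, top Z: go to s1, push AAZ → (s1, xzyzyx, AAZ)
  read x, top A: go to s0, push ε → (s0, zyzyx, AZ)
  read z, top A: go to s1, push A → (s1, yzyx, AZ)
  read y, top A: go to s1, push ε → (s1, zyx, Z)
  read z, top Z: go to s1, push AAZ → (s1, yx, AAZ)
  read y, top A: go to s1, push ε → (s1, x, AZ)
  read x, top A: go to s0, push ε → (s0, ε, Z)
All input consumed; M is in state s0.

s0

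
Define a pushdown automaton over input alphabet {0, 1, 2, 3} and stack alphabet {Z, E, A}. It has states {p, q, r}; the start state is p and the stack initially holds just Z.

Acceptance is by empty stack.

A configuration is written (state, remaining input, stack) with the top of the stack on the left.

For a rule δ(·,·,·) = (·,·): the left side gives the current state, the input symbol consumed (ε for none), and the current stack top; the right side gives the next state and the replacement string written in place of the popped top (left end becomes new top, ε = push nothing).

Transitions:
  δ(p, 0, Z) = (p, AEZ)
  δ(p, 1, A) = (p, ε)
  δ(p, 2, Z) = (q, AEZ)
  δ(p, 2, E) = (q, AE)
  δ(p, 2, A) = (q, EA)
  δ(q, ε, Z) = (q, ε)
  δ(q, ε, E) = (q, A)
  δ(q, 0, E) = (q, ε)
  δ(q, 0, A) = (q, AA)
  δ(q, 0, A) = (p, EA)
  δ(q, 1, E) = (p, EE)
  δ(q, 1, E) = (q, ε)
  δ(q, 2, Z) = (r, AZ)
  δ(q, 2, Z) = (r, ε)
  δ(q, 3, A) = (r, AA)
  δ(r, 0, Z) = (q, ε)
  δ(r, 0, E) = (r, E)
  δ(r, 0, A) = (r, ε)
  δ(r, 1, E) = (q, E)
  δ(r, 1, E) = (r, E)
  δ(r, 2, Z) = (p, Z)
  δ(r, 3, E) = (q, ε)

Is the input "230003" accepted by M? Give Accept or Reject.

One accepting computation: (p, 230003, Z) ⊢ (q, 30003, AEZ) ⊢ (r, 0003, AAEZ) ⊢ (r, 003, AEZ) ⊢ (r, 03, EZ) ⊢ (r, 3, EZ) ⊢ (q, ε, Z) ⊢ (q, ε, ε)
All input consumed and the stack is empty.

Accept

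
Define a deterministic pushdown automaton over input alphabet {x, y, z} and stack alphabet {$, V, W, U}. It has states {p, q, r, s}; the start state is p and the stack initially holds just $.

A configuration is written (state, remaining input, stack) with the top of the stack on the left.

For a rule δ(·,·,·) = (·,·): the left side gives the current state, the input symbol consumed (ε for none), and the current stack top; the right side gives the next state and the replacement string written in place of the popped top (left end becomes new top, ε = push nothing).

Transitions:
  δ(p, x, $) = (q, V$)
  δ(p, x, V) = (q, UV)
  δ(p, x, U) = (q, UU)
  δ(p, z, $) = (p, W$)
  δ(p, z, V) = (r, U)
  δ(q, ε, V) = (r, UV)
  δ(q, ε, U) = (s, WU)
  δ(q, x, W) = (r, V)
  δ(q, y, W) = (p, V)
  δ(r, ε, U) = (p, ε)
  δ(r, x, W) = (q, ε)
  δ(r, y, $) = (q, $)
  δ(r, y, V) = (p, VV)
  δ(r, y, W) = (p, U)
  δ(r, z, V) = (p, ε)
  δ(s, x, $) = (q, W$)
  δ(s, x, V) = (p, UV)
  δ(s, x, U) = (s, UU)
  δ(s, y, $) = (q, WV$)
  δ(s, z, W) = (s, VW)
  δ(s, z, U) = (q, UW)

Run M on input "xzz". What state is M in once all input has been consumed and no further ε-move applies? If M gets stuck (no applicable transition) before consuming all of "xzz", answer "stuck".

(p, xzz, $)
  read x, top $: go to q, push V$ → (q, zz, V$)
  ε-move, top V: go to r, push UV → (r, zz, UV$)
  ε-move, top U: go to p, push ε → (p, zz, V$)
  read z, top V: go to r, push U → (r, z, U$)
  ε-move, top U: go to p, push ε → (p, z, $)
  read z, top $: go to p, push W$ → (p, ε, W$)
All input consumed; M is in state p.

p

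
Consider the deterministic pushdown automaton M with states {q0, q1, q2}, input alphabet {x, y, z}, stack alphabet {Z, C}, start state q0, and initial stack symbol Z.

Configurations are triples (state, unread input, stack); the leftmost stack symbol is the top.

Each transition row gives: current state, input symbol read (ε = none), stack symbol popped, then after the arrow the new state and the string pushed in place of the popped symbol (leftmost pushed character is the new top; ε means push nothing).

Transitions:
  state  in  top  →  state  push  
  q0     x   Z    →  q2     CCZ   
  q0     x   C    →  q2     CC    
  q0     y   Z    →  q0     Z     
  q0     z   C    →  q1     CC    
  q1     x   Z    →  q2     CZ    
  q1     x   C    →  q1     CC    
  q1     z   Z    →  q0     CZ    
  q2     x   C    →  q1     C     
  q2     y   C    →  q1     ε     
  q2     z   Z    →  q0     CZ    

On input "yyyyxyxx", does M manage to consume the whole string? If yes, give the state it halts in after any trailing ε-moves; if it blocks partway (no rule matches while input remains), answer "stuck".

q1

(q0, yyyyxyxx, Z)
  read y, top Z: go to q0, push Z → (q0, yyyxyxx, Z)
  read y, top Z: go to q0, push Z → (q0, yyxyxx, Z)
  read y, top Z: go to q0, push Z → (q0, yxyxx, Z)
  read y, top Z: go to q0, push Z → (q0, xyxx, Z)
  read x, top Z: go to q2, push CCZ → (q2, yxx, CCZ)
  read y, top C: go to q1, push ε → (q1, xx, CZ)
  read x, top C: go to q1, push CC → (q1, x, CCZ)
  read x, top C: go to q1, push CC → (q1, ε, CCCZ)
All input consumed; M is in state q1.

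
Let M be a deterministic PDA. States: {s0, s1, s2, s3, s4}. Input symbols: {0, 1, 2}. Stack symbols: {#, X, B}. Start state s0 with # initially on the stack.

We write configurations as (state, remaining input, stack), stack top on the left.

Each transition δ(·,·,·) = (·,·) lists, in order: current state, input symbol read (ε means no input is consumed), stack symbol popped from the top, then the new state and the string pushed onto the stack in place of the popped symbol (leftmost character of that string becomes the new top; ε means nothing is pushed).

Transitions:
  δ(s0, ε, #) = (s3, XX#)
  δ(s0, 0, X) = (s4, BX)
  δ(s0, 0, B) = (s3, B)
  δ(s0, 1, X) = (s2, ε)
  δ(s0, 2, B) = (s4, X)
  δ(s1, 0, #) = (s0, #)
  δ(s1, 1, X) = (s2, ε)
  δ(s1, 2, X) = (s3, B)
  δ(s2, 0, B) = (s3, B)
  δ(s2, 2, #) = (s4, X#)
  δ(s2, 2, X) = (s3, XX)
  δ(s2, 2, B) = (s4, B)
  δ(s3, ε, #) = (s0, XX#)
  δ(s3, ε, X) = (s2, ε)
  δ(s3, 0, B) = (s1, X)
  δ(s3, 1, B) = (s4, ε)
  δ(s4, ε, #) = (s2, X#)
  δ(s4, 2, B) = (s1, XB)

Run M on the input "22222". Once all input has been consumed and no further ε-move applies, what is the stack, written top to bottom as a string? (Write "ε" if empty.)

X#

(s0, 22222, #) ⊢ (s3, 22222, XX#) ⊢ (s2, 22222, X#) ⊢ (s3, 2222, XX#) ⊢ (s2, 2222, X#) ⊢ (s3, 222, XX#) ⊢ (s2, 222, X#) ⊢ (s3, 22, XX#) ⊢ (s2, 22, X#) ⊢ (s3, 2, XX#) ⊢ (s2, 2, X#) ⊢ (s3, ε, XX#) ⊢ (s2, ε, X#)
All input consumed in state s2 with stack X#.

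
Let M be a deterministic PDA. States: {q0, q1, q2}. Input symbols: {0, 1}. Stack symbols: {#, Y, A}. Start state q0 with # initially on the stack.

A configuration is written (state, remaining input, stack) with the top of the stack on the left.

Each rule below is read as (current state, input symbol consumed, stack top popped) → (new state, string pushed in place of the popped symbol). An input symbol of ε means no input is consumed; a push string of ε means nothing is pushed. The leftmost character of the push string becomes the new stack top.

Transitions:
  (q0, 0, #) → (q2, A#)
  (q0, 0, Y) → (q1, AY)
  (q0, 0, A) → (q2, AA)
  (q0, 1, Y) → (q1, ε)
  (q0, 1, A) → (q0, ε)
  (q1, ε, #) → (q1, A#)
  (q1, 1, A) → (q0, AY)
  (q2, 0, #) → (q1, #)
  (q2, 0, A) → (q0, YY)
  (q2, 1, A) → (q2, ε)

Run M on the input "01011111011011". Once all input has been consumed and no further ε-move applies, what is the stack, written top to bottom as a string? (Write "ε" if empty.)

(q0, 01011111011011, #)
  read 0, top #: go to q2, push A# → (q2, 1011111011011, A#)
  read 1, top A: go to q2, push ε → (q2, 011111011011, #)
  read 0, top #: go to q1, push # → (q1, 11111011011, #)
  ε-move, top #: go to q1, push A# → (q1, 11111011011, A#)
  read 1, top A: go to q0, push AY → (q0, 1111011011, AY#)
  read 1, top A: go to q0, push ε → (q0, 111011011, Y#)
  read 1, top Y: go to q1, push ε → (q1, 11011011, #)
  ε-move, top #: go to q1, push A# → (q1, 11011011, A#)
  read 1, top A: go to q0, push AY → (q0, 1011011, AY#)
  read 1, top A: go to q0, push ε → (q0, 011011, Y#)
  read 0, top Y: go to q1, push AY → (q1, 11011, AY#)
  read 1, top A: go to q0, push AY → (q0, 1011, AYY#)
  read 1, top A: go to q0, push ε → (q0, 011, YY#)
  read 0, top Y: go to q1, push AY → (q1, 11, AYY#)
  read 1, top A: go to q0, push AY → (q0, 1, AYYY#)
  read 1, top A: go to q0, push ε → (q0, ε, YYY#)
All input consumed in state q0 with stack YYY#.

YYY#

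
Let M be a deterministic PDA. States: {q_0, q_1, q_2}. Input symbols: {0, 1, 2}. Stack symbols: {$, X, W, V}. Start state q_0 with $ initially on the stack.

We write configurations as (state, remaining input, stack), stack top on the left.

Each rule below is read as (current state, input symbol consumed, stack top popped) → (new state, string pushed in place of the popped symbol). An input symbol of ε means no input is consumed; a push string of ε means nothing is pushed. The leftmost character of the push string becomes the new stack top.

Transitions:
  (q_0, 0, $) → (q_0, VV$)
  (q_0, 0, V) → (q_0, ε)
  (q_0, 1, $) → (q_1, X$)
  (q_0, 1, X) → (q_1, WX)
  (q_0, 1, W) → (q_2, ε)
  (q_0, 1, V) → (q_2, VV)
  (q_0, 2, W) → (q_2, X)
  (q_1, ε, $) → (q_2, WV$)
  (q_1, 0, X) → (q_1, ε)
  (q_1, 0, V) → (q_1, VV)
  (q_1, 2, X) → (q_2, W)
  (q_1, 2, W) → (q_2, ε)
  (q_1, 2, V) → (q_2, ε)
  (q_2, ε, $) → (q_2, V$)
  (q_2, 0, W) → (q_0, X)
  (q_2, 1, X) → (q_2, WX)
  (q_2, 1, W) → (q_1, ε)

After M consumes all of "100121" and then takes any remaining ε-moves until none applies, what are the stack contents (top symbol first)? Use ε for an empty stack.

WXV$

(q_0, 100121, $)
  read 1, top $: go to q_1, push X$ → (q_1, 00121, X$)
  read 0, top X: go to q_1, push ε → (q_1, 0121, $)
  ε-move, top $: go to q_2, push WV$ → (q_2, 0121, WV$)
  read 0, top W: go to q_0, push X → (q_0, 121, XV$)
  read 1, top X: go to q_1, push WX → (q_1, 21, WXV$)
  read 2, top W: go to q_2, push ε → (q_2, 1, XV$)
  read 1, top X: go to q_2, push WX → (q_2, ε, WXV$)
All input consumed in state q_2 with stack WXV$.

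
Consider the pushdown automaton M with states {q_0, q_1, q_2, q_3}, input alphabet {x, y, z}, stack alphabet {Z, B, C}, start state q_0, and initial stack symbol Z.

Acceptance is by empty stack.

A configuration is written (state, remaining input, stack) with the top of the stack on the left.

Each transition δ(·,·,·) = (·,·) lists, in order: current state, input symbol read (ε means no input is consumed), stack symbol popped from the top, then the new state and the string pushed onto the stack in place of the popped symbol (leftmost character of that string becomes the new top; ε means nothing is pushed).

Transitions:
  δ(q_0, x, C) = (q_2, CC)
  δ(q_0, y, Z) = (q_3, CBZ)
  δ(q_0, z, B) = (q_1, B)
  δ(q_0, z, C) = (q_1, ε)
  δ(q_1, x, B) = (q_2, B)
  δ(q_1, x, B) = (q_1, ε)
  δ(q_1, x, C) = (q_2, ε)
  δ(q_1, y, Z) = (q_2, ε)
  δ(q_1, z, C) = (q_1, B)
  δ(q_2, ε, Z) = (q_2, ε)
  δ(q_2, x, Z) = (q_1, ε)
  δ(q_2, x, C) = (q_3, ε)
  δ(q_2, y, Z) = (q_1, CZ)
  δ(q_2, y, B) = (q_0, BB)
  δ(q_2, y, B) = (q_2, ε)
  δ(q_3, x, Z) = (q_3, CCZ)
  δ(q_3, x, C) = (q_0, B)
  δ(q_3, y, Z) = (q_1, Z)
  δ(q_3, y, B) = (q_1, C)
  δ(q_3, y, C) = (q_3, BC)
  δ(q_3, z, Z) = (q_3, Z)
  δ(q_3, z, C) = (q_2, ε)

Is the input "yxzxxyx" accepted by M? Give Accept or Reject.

Accept

One accepting computation: (q_0, yxzxxyx, Z) ⊢ (q_3, xzxxyx, CBZ) ⊢ (q_0, zxxyx, BBZ) ⊢ (q_1, xxyx, BBZ) ⊢ (q_1, xyx, BZ) ⊢ (q_2, yx, BZ) ⊢ (q_2, x, Z) ⊢ (q_1, ε, ε)
All input consumed and the stack is empty.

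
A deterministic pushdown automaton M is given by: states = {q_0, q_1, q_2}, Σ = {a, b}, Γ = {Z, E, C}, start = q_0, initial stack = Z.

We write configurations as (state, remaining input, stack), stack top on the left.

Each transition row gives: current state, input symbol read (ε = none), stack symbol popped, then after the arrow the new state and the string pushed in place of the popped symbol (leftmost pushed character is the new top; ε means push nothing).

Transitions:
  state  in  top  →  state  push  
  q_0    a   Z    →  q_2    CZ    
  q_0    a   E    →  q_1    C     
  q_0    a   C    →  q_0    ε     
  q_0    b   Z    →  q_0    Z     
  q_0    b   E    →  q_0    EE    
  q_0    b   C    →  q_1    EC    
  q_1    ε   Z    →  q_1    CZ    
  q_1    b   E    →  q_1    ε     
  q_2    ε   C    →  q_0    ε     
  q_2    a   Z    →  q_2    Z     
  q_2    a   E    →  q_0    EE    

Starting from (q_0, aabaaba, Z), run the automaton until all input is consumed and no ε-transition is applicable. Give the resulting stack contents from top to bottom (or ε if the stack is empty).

Z

(q_0, aabaaba, Z)
  read a, top Z: go to q_2, push CZ → (q_2, abaaba, CZ)
  ε-move, top C: go to q_0, push ε → (q_0, abaaba, Z)
  read a, top Z: go to q_2, push CZ → (q_2, baaba, CZ)
  ε-move, top C: go to q_0, push ε → (q_0, baaba, Z)
  read b, top Z: go to q_0, push Z → (q_0, aaba, Z)
  read a, top Z: go to q_2, push CZ → (q_2, aba, CZ)
  ε-move, top C: go to q_0, push ε → (q_0, aba, Z)
  read a, top Z: go to q_2, push CZ → (q_2, ba, CZ)
  ε-move, top C: go to q_0, push ε → (q_0, ba, Z)
  read b, top Z: go to q_0, push Z → (q_0, a, Z)
  read a, top Z: go to q_2, push CZ → (q_2, ε, CZ)
  ε-move, top C: go to q_0, push ε → (q_0, ε, Z)
All input consumed in state q_0 with stack Z.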